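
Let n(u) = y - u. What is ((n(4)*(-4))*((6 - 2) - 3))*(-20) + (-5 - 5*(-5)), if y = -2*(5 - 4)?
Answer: -460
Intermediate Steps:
y = -2 (y = -2*1 = -2)
n(u) = -2 - u
((n(4)*(-4))*((6 - 2) - 3))*(-20) + (-5 - 5*(-5)) = (((-2 - 1*4)*(-4))*((6 - 2) - 3))*(-20) + (-5 - 5*(-5)) = (((-2 - 4)*(-4))*(4 - 3))*(-20) + (-5 + 25) = (-6*(-4)*1)*(-20) + 20 = (24*1)*(-20) + 20 = 24*(-20) + 20 = -480 + 20 = -460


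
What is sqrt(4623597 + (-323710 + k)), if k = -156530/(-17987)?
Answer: sqrt(1391154583070013)/17987 ≈ 2073.6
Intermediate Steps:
k = 156530/17987 (k = -156530*(-1/17987) = 156530/17987 ≈ 8.7024)
sqrt(4623597 + (-323710 + k)) = sqrt(4623597 + (-323710 + 156530/17987)) = sqrt(4623597 - 5822415240/17987) = sqrt(77342223999/17987) = sqrt(1391154583070013)/17987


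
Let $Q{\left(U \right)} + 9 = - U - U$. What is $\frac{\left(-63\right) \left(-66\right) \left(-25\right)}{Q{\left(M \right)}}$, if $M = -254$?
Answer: $- \frac{103950}{499} \approx -208.32$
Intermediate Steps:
$Q{\left(U \right)} = -9 - 2 U$
$\frac{\left(-63\right) \left(-66\right) \left(-25\right)}{Q{\left(M \right)}} = \frac{\left(-63\right) \left(-66\right) \left(-25\right)}{-9 - -508} = \frac{4158 \left(-25\right)}{-9 + 508} = - \frac{103950}{499}$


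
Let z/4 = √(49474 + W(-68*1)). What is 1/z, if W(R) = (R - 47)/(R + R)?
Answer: √228771686/13457158 ≈ 0.0011240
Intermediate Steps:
W(R) = (-47 + R)/(2*R) (W(R) = (-47 + R)/((2*R)) = (-47 + R)*(1/(2*R)) = (-47 + R)/(2*R))
z = √228771686/17 (z = 4*√(49474 + (-47 - 68*1)/(2*((-68*1)))) = 4*√(49474 + (½)*(-47 - 68)/(-68)) = 4*√(49474 + (½)*(-1/68)*(-115)) = 4*√(49474 + 115/136) = 4*√(6728579/136) = 4*(√228771686/68) = √228771686/17 ≈ 889.72)
1/z = 1/(√228771686/17) = √228771686/13457158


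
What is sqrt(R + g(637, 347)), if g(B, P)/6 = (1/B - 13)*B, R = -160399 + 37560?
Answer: I*sqrt(172519) ≈ 415.35*I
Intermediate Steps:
R = -122839
g(B, P) = 6*B*(-13 + 1/B) (g(B, P) = 6*((1/B - 13)*B) = 6*((-13 + 1/B)*B) = 6*(B*(-13 + 1/B)) = 6*B*(-13 + 1/B))
sqrt(R + g(637, 347)) = sqrt(-122839 + (6 - 78*637)) = sqrt(-122839 + (6 - 49686)) = sqrt(-122839 - 49680) = sqrt(-172519) = I*sqrt(172519)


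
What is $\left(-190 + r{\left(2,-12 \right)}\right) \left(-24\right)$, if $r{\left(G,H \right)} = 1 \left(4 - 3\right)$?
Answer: $4536$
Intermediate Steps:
$r{\left(G,H \right)} = 1$ ($r{\left(G,H \right)} = 1 \cdot 1 = 1$)
$\left(-190 + r{\left(2,-12 \right)}\right) \left(-24\right) = \left(-190 + 1\right) \left(-24\right) = \left(-189\right) \left(-24\right) = 4536$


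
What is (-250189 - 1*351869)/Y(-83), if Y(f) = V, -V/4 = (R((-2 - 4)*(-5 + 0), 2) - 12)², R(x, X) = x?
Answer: 100343/216 ≈ 464.55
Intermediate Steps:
V = -1296 (V = -4*((-2 - 4)*(-5 + 0) - 12)² = -4*(-6*(-5) - 12)² = -4*(30 - 12)² = -4*18² = -4*324 = -1296)
Y(f) = -1296
(-250189 - 1*351869)/Y(-83) = (-250189 - 1*351869)/(-1296) = (-250189 - 351869)*(-1/1296) = -602058*(-1/1296) = 100343/216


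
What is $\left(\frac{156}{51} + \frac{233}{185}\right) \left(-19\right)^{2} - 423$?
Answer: $\frac{3572406}{3145} \approx 1135.9$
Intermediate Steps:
$\left(\frac{156}{51} + \frac{233}{185}\right) \left(-19\right)^{2} - 423 = \left(156 \cdot \frac{1}{51} + 233 \cdot \frac{1}{185}\right) 361 - 423 = \left(\frac{52}{17} + \frac{233}{185}\right) 361 - 423 = \frac{13581}{3145} \cdot 361 - 423 = \frac{4902741}{3145} - 423 = \frac{3572406}{3145}$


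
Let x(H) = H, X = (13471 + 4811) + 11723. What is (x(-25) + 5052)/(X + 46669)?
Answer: 5027/76674 ≈ 0.065563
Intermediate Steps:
X = 30005 (X = 18282 + 11723 = 30005)
(x(-25) + 5052)/(X + 46669) = (-25 + 5052)/(30005 + 46669) = 5027/76674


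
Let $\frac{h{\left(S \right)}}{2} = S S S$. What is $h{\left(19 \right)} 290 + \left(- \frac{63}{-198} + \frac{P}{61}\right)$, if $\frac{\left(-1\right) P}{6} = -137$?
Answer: $\frac{5338789751}{1342} \approx 3.9782 \cdot 10^{6}$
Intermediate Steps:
$P = 822$ ($P = \left(-6\right) \left(-137\right) = 822$)
$h{\left(S \right)} = 2 S^{3}$ ($h{\left(S \right)} = 2 S S S = 2 S^{2} S = 2 S^{3}$)
$h{\left(19 \right)} 290 + \left(- \frac{63}{-198} + \frac{P}{61}\right) = 2 \cdot 19^{3} \cdot 290 + \left(- \frac{63}{-198} + \frac{822}{61}\right) = 2 \cdot 6859 \cdot 290 + \left(\left(-63\right) \left(- \frac{1}{198}\right) + 822 \cdot \frac{1}{61}\right) = 13718 \cdot 290 + \left(\frac{7}{22} + \frac{822}{61}\right) = 3978220 + \frac{18511}{1342} = \frac{5338789751}{1342}$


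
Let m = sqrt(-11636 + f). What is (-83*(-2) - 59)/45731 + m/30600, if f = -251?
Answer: 107/45731 + I*sqrt(11887)/30600 ≈ 0.0023398 + 0.003563*I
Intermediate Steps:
m = I*sqrt(11887) (m = sqrt(-11636 - 251) = sqrt(-11887) = I*sqrt(11887) ≈ 109.03*I)
(-83*(-2) - 59)/45731 + m/30600 = (-83*(-2) - 59)/45731 + (I*sqrt(11887))/30600 = (166 - 59)*(1/45731) + (I*sqrt(11887))*(1/30600) = 107*(1/45731) + I*sqrt(11887)/30600 = 107/45731 + I*sqrt(11887)/30600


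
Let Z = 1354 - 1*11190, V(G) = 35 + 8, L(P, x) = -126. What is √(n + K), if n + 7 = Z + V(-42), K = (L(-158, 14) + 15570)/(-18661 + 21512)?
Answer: 2*I*√19903084739/2851 ≈ 98.968*I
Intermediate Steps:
K = 15444/2851 (K = (-126 + 15570)/(-18661 + 21512) = 15444/2851 ≈ 5.4170)
V(G) = 43
Z = -9836 (Z = 1354 - 11190 = -9836)
n = -9800 (n = -7 + (-9836 + 43) = -7 - 9793 = -9800)
√(n + K) = √(-9800 + 15444/2851) = √(-27924356/2851) = 2*I*√19903084739/2851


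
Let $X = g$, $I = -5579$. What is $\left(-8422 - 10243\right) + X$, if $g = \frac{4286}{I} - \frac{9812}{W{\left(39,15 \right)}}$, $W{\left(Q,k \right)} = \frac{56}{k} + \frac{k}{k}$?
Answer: $- \frac{8214796011}{396109} \approx -20739.0$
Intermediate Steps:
$W{\left(Q,k \right)} = 1 + \frac{56}{k}$ ($W{\left(Q,k \right)} = \frac{56}{k} + 1 = 1 + \frac{56}{k}$)
$g = - \frac{821421526}{396109}$ ($g = \frac{4286}{-5579} - \frac{9812}{\frac{1}{15} \left(56 + 15\right)} = 4286 \left(- \frac{1}{5579}\right) - \frac{9812}{\frac{1}{15} \cdot 71} = - \frac{4286}{5579} - \frac{9812}{\frac{71}{15}} = - \frac{4286}{5579} - \frac{147180}{71} = - \frac{821421526}{396109} \approx -2073.7$)
$X = - \frac{821421526}{396109} \approx -2073.7$
$\left(-8422 - 10243\right) + X = \left(-8422 - 10243\right) - \frac{821421526}{396109} = -18665 - \frac{821421526}{396109} = - \frac{8214796011}{396109}$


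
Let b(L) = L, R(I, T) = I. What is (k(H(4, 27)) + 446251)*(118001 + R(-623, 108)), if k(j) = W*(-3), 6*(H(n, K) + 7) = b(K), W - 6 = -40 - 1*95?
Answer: 52425475164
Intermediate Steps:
W = -129 (W = 6 + (-40 - 1*95) = 6 + (-40 - 95) = 6 - 135 = -129)
H(n, K) = -7 + K/6
k(j) = 387 (k(j) = -129*(-3) = 387)
(k(H(4, 27)) + 446251)*(118001 + R(-623, 108)) = (387 + 446251)*(118001 - 623) = 446638*117378 = 52425475164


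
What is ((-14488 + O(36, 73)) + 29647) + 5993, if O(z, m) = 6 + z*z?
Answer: 22454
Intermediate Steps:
O(z, m) = 6 + z²
((-14488 + O(36, 73)) + 29647) + 5993 = ((-14488 + (6 + 36²)) + 29647) + 5993 = ((-14488 + (6 + 1296)) + 29647) + 5993 = ((-14488 + 1302) + 29647) + 5993 = (-13186 + 29647) + 5993 = 16461 + 5993 = 22454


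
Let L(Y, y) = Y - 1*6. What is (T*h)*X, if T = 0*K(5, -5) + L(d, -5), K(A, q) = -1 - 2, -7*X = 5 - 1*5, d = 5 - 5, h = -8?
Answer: 0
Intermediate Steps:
d = 0
X = 0 (X = -(5 - 1*5)/7 = -(5 - 5)/7 = -1/7*0 = 0)
L(Y, y) = -6 + Y (L(Y, y) = Y - 6 = -6 + Y)
K(A, q) = -3
T = -6 (T = 0*(-3) + (-6 + 0) = 0 - 6 = -6)
(T*h)*X = -6*(-8)*0 = 48*0 = 0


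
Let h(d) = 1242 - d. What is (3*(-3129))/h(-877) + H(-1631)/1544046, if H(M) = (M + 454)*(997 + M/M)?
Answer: -8491517338/1635916737 ≈ -5.1907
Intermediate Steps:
H(M) = 453092 + 998*M (H(M) = (454 + M)*(997 + 1) = (454 + M)*998 = 453092 + 998*M)
(3*(-3129))/h(-877) + H(-1631)/1544046 = (3*(-3129))/(1242 - 1*(-877)) + (453092 + 998*(-1631))/1544046 = -9387/(1242 + 877) + (453092 - 1627738)*(1/1544046) = -9387/2119 - 1174646*1/1544046 = -9387*1/2119 - 587323/772023 = -9387/2119 - 587323/772023 = -8491517338/1635916737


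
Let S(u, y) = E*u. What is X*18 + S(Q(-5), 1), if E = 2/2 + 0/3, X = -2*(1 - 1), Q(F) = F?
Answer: -5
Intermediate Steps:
X = 0 (X = -2*0 = 0)
E = 1 (E = 2*(½) + 0*(⅓) = 1 + 0 = 1)
S(u, y) = u (S(u, y) = 1*u = u)
X*18 + S(Q(-5), 1) = 0*18 - 5 = 0 - 5 = -5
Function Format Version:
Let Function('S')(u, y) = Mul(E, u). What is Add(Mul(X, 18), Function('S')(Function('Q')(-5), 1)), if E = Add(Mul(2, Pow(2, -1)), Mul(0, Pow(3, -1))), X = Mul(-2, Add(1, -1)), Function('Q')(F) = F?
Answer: -5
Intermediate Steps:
X = 0 (X = Mul(-2, 0) = 0)
E = 1 (E = Add(Mul(2, Rational(1, 2)), Mul(0, Rational(1, 3))) = Add(1, 0) = 1)
Function('S')(u, y) = u (Function('S')(u, y) = Mul(1, u) = u)
Add(Mul(X, 18), Function('S')(Function('Q')(-5), 1)) = Add(Mul(0, 18), -5) = Add(0, -5) = -5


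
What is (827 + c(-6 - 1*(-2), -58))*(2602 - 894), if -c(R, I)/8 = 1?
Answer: 1398852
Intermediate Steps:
c(R, I) = -8 (c(R, I) = -8*1 = -8)
(827 + c(-6 - 1*(-2), -58))*(2602 - 894) = (827 - 8)*(2602 - 894) = 819*1708 = 1398852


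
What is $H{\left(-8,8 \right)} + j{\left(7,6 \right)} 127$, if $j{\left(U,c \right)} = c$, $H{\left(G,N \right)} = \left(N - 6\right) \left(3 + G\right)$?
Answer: $752$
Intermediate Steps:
$H{\left(G,N \right)} = \left(-6 + N\right) \left(3 + G\right)$
$H{\left(-8,8 \right)} + j{\left(7,6 \right)} 127 = \left(-18 - -48 + 3 \cdot 8 - 64\right) + 6 \cdot 127 = \left(-18 + 48 + 24 - 64\right) + 762 = -10 + 762 = 752$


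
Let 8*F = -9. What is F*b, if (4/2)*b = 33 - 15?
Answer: -81/8 ≈ -10.125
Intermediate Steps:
F = -9/8 (F = (⅛)*(-9) = -9/8 ≈ -1.1250)
b = 9 (b = (33 - 15)/2 = (½)*18 = 9)
F*b = -9/8*9 = -81/8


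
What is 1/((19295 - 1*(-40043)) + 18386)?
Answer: 1/77724 ≈ 1.2866e-5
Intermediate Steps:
1/((19295 - 1*(-40043)) + 18386) = 1/((19295 + 40043) + 18386) = 1/(59338 + 18386) = 1/77724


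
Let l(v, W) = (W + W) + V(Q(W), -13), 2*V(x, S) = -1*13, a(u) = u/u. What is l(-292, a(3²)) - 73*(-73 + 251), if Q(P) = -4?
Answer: -25997/2 ≈ -12999.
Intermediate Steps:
a(u) = 1
V(x, S) = -13/2 (V(x, S) = (-1*13)/2 = (½)*(-13) = -13/2)
l(v, W) = -13/2 + 2*W (l(v, W) = (W + W) - 13/2 = 2*W - 13/2 = -13/2 + 2*W)
l(-292, a(3²)) - 73*(-73 + 251) = (-13/2 + 2*1) - 73*(-73 + 251) = (-13/2 + 2) - 73*178 = -9/2 - 12994 = -25997/2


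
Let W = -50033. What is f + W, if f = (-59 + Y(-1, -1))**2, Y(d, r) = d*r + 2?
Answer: -46897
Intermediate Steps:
Y(d, r) = 2 + d*r
f = 3136 (f = (-59 + (2 - 1*(-1)))**2 = (-59 + (2 + 1))**2 = (-59 + 3)**2 = (-56)**2 = 3136)
f + W = 3136 - 50033 = -46897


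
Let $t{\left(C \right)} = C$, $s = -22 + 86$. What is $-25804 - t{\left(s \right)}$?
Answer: $-25868$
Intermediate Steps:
$s = 64$
$-25804 - t{\left(s \right)} = -25804 - 64 = -25868$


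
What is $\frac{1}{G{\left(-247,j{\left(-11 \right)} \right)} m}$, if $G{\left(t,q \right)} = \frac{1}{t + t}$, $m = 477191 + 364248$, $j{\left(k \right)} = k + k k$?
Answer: $- \frac{494}{841439} \approx -0.00058709$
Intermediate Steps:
$j{\left(k \right)} = k + k^{2}$
$m = 841439$
$G{\left(t,q \right)} = \frac{1}{2 t}$
$\frac{1}{G{\left(-247,j{\left(-11 \right)} \right)} m} = \frac{1}{\frac{1}{2 \left(-247\right)} 841439} = \frac{1}{\frac{1}{2} \left(- \frac{1}{247}\right)} \frac{1}{841439} = \frac{1}{- \frac{1}{494}} \cdot \frac{1}{841439} = \left(-494\right) \frac{1}{841439} = - \frac{494}{841439}$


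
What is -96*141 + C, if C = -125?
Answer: -13661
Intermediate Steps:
-96*141 + C = -96*141 - 125 = -13536 - 125 = -13661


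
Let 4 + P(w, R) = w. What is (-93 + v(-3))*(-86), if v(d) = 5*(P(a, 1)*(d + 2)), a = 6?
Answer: 8858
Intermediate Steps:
P(w, R) = -4 + w
v(d) = 20 + 10*d (v(d) = 5*((-4 + 6)*(d + 2)) = 5*(2*(2 + d)) = 5*(4 + 2*d) = 20 + 10*d)
(-93 + v(-3))*(-86) = (-93 + (20 + 10*(-3)))*(-86) = (-93 + (20 - 30))*(-86) = (-93 - 10)*(-86) = -103*(-86) = 8858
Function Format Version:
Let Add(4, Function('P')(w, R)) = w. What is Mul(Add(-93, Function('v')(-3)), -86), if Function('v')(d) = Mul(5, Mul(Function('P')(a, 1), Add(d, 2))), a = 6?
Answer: 8858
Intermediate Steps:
Function('P')(w, R) = Add(-4, w)
Function('v')(d) = Add(20, Mul(10, d)) (Function('v')(d) = Mul(5, Mul(Add(-4, 6), Add(d, 2))) = Mul(5, Mul(2, Add(2, d))) = Mul(5, Add(4, Mul(2, d))) = Add(20, Mul(10, d)))
Mul(Add(-93, Function('v')(-3)), -86) = Mul(Add(-93, Add(20, Mul(10, -3))), -86) = Mul(Add(-93, Add(20, -30)), -86) = Mul(Add(-93, -10), -86) = Mul(-103, -86) = 8858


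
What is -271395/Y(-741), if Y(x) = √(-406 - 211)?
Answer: 271395*I*√617/617 ≈ 10926.0*I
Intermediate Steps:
Y(x) = I*√617 (Y(x) = √(-617) = I*√617)
-271395/Y(-741) = -271395*(-I*√617/617) = -(-271395)*I*√617/617 = 271395*I*√617/617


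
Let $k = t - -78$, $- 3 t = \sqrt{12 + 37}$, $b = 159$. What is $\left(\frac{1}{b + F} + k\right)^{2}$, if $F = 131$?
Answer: $\frac{4333983889}{756900} \approx 5726.0$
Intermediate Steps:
$t = - \frac{7}{3}$ ($t = - \frac{\sqrt{12 + 37}}{3} = - \frac{\sqrt{49}}{3} = \left(- \frac{1}{3}\right) 7 = - \frac{7}{3} \approx -2.3333$)
$k = \frac{227}{3}$ ($k = - \frac{7}{3} - -78 = - \frac{7}{3} + 78 = \frac{227}{3} \approx 75.667$)
$\left(\frac{1}{b + F} + k\right)^{2} = \left(\frac{1}{159 + 131} + \frac{227}{3}\right)^{2} = \left(\frac{1}{290} + \frac{227}{3}\right)^{2} = \left(\frac{65833}{870}\right)^{2} = \frac{4333983889}{756900}$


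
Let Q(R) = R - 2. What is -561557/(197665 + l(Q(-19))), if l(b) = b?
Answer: -561557/197644 ≈ -2.8413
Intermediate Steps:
Q(R) = -2 + R
-561557/(197665 + l(Q(-19))) = -561557/(197665 + (-2 - 19)) = -561557/(197665 - 21) = -561557/197644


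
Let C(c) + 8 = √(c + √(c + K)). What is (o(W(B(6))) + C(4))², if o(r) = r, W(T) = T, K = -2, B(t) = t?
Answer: (-2 + √(4 + √2))² ≈ 0.10683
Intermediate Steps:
C(c) = -8 + √(c + √(-2 + c)) (C(c) = -8 + √(c + √(c - 2)) = -8 + √(c + √(-2 + c)))
(o(W(B(6))) + C(4))² = (6 + (-8 + √(4 + √(-2 + 4))))² = (6 + (-8 + √(4 + √2)))² = (-2 + √(4 + √2))²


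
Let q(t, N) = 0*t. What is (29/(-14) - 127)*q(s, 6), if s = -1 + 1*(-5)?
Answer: 0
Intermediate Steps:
s = -6 (s = -1 - 5 = -6)
q(t, N) = 0
(29/(-14) - 127)*q(s, 6) = (29/(-14) - 127)*0 = (29*(-1/14) - 127)*0 = (-29/14 - 127)*0 = -1807/14*0 = 0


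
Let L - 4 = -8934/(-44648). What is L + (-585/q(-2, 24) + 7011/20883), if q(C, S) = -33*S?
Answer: 18032026647/3418742008 ≈ 5.2745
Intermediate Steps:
L = 93763/22324 (L = 4 - 8934/(-44648) = 4 - 8934*(-1/44648) = 4 + 4467/22324 = 93763/22324 ≈ 4.2001)
L + (-585/q(-2, 24) + 7011/20883) = 93763/22324 + (-585/((-33*24)) + 7011/20883) = 93763/22324 + (-585/(-792) + 7011*(1/20883)) = 93763/22324 + (-585*(-1/792) + 2337/6961) = 93763/22324 + (65/88 + 2337/6961) = 93763/22324 + 658121/612568 = 18032026647/3418742008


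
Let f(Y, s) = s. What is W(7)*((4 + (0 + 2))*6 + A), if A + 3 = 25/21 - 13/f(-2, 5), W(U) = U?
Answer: 3317/15 ≈ 221.13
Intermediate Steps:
A = -463/105 (A = -3 + (25/21 - 13/5) = -3 - 148/105 = -463/105 ≈ -4.4095)
W(7)*((4 + (0 + 2))*6 + A) = 7*((4 + (0 + 2))*6 - 463/105) = 7*((4 + 2)*6 - 463/105) = 7*(6*6 - 463/105) = 7*(36 - 463/105) = 7*(3317/105) = 3317/15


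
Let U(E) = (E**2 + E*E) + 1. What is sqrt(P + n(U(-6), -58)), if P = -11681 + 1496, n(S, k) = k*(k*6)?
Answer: 3*sqrt(1111) ≈ 99.995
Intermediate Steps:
U(E) = 1 + 2*E**2 (U(E) = (E**2 + E**2) + 1 = 2*E**2 + 1 = 1 + 2*E**2)
n(S, k) = 6*k**2 (n(S, k) = k*(6*k) = 6*k**2)
P = -10185
sqrt(P + n(U(-6), -58)) = sqrt(-10185 + 6*(-58)**2) = sqrt(-10185 + 6*3364) = sqrt(-10185 + 20184) = sqrt(9999) = 3*sqrt(1111)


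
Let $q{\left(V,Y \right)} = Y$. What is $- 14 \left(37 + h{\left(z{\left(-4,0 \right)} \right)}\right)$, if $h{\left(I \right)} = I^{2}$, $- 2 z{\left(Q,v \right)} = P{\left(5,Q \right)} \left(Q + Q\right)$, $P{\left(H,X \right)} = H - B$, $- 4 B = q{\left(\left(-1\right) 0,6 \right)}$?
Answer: $-9982$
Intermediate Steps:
$B = - \frac{3}{2}$ ($B = \left(- \frac{1}{4}\right) 6 = - \frac{3}{2} \approx -1.5$)
$P{\left(H,X \right)} = \frac{3}{2} + H$ ($P{\left(H,X \right)} = H - - \frac{3}{2} = H + \frac{3}{2} = \frac{3}{2} + H$)
$z{\left(Q,v \right)} = - \frac{13 Q}{2}$ ($z{\left(Q,v \right)} = - \frac{\left(\frac{3}{2} + 5\right) \left(Q + Q\right)}{2} = - \frac{\frac{13}{2} \cdot 2 Q}{2} = - \frac{13 Q}{2}$)
$- 14 \left(37 + h{\left(z{\left(-4,0 \right)} \right)}\right) = - 14 \left(37 + \left(\left(- \frac{13}{2}\right) \left(-4\right)\right)^{2}\right) = - 14 \left(37 + 26^{2}\right) = - 14 \left(37 + 676\right) = \left(-14\right) 713 = -9982$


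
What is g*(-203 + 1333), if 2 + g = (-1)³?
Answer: -3390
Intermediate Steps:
g = -3 (g = -2 + (-1)³ = -2 - 1 = -3)
g*(-203 + 1333) = -3*(-203 + 1333) = -3*1130 = -3390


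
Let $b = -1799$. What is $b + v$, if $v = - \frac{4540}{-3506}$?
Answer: $- \frac{3151377}{1753} \approx -1797.7$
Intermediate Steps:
$v = \frac{2270}{1753}$ ($v = \left(-4540\right) \left(- \frac{1}{3506}\right) = \frac{2270}{1753} \approx 1.2949$)
$b + v = -1799 + \frac{2270}{1753} = - \frac{3151377}{1753}$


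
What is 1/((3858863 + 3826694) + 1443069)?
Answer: 1/9128626 ≈ 1.0955e-7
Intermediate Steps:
1/((3858863 + 3826694) + 1443069) = 1/(7685557 + 1443069) = 1/9128626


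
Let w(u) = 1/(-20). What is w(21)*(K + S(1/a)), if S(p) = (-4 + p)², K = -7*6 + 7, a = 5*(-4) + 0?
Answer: 7439/8000 ≈ 0.92988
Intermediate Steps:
w(u) = -1/20
a = -20 (a = -20 + 0 = -20)
K = -35 (K = -42 + 7 = -35)
w(21)*(K + S(1/a)) = -(-35 + (-4 + 1/(-20))²)/20 = -(-35 + (-4 - 1/20)²)/20 = -(-35 + (-81/20)²)/20 = -(-35 + 6561/400)/20 = -1/20*(-7439/400) = 7439/8000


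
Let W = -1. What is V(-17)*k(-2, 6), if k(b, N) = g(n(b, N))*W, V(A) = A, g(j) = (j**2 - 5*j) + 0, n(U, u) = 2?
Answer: -102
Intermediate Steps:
g(j) = j**2 - 5*j
k(b, N) = 6 (k(b, N) = (2*(-5 + 2))*(-1) = (2*(-3))*(-1) = -6*(-1) = 6)
V(-17)*k(-2, 6) = -17*6 = -102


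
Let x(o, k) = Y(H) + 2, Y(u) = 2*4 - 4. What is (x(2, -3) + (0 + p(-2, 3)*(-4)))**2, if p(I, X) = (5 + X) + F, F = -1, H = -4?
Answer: 484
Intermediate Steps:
Y(u) = 4 (Y(u) = 8 - 4 = 4)
p(I, X) = 4 + X (p(I, X) = (5 + X) - 1 = 4 + X)
x(o, k) = 6 (x(o, k) = 4 + 2 = 6)
(x(2, -3) + (0 + p(-2, 3)*(-4)))**2 = (6 + (0 + (4 + 3)*(-4)))**2 = (6 + (0 + 7*(-4)))**2 = (6 + (0 - 28))**2 = (6 - 28)**2 = (-22)**2 = 484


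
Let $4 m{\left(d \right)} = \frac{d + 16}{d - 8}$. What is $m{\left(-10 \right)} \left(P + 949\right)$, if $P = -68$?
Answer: $- \frac{881}{12} \approx -73.417$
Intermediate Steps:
$m{\left(d \right)} = \frac{16 + d}{4 \left(-8 + d\right)}$ ($m{\left(d \right)} = \frac{\left(d + 16\right) \frac{1}{d - 8}}{4} = \frac{\left(16 + d\right) \frac{1}{-8 + d}}{4} = \frac{\frac{1}{-8 + d} \left(16 + d\right)}{4} = \frac{16 + d}{4 \left(-8 + d\right)}$)
$m{\left(-10 \right)} \left(P + 949\right) = \frac{16 - 10}{4 \left(-8 - 10\right)} \left(-68 + 949\right) = \frac{1}{4} \frac{1}{-18} \cdot 6 \cdot 881 = \frac{1}{4} \left(- \frac{1}{18}\right) 6 \cdot 881 = \left(- \frac{1}{12}\right) 881 = - \frac{881}{12}$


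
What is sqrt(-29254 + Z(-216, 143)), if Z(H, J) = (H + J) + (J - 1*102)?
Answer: 3*I*sqrt(3254) ≈ 171.13*I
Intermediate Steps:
Z(H, J) = -102 + H + 2*J (Z(H, J) = (H + J) + (J - 102) = (H + J) + (-102 + J) = -102 + H + 2*J)
sqrt(-29254 + Z(-216, 143)) = sqrt(-29254 + (-102 - 216 + 2*143)) = sqrt(-29254 + (-102 - 216 + 286)) = sqrt(-29254 - 32) = sqrt(-29286) = 3*I*sqrt(3254)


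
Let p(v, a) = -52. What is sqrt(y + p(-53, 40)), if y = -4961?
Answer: 3*I*sqrt(557) ≈ 70.802*I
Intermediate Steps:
sqrt(y + p(-53, 40)) = sqrt(-4961 - 52) = sqrt(-5013) = 3*I*sqrt(557)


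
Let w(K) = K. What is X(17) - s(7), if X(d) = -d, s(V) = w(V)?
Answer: -24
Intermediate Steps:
s(V) = V
X(17) - s(7) = -1*17 - 1*7 = -17 - 7 = -24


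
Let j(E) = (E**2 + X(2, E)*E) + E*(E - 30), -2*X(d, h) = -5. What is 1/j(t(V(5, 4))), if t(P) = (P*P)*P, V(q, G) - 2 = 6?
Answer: 1/510208 ≈ 1.9600e-6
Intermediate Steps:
V(q, G) = 8 (V(q, G) = 2 + 6 = 8)
X(d, h) = 5/2 (X(d, h) = -1/2*(-5) = 5/2)
t(P) = P**3 (t(P) = P**2*P = P**3)
j(E) = E**2 + 5*E/2 + E*(-30 + E) (j(E) = (E**2 + 5*E/2) + E*(E - 30) = (E**2 + 5*E/2) + E*(-30 + E) = E**2 + 5*E/2 + E*(-30 + E))
1/j(t(V(5, 4))) = 1/((1/2)*8**3*(-55 + 4*8**3)) = 1/((1/2)*512*(-55 + 4*512)) = 1/((1/2)*512*(-55 + 2048)) = 1/((1/2)*512*1993) = 1/510208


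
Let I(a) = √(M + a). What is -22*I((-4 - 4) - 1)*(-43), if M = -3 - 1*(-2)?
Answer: 946*I*√10 ≈ 2991.5*I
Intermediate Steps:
M = -1 (M = -3 + 2 = -1)
I(a) = √(-1 + a)
-22*I((-4 - 4) - 1)*(-43) = -22*√(-1 + ((-4 - 4) - 1))*(-43) = -22*√(-1 + (-8 - 1))*(-43) = -22*√(-1 - 9)*(-43) = -22*I*√10*(-43) = 946*I*√10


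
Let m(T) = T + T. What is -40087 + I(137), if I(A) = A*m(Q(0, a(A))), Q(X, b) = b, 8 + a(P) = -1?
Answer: -42553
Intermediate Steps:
a(P) = -9 (a(P) = -8 - 1 = -9)
m(T) = 2*T
I(A) = -18*A (I(A) = A*(2*(-9)) = A*(-18) = -18*A)
-40087 + I(137) = -40087 - 18*137 = -40087 - 2466 = -42553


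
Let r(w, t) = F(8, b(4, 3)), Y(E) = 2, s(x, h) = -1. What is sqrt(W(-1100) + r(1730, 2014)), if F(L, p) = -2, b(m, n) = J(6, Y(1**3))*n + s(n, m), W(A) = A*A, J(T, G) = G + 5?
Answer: sqrt(1209998) ≈ 1100.0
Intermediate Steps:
J(T, G) = 5 + G
W(A) = A**2
b(m, n) = -1 + 7*n (b(m, n) = (5 + 2)*n - 1 = 7*n - 1 = -1 + 7*n)
r(w, t) = -2
sqrt(W(-1100) + r(1730, 2014)) = sqrt((-1100)**2 - 2) = sqrt(1210000 - 2) = sqrt(1209998)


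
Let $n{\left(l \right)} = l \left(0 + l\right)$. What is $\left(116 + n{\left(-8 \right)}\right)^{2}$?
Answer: $32400$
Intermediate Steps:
$n{\left(l \right)} = l^{2}$ ($n{\left(l \right)} = l l = l^{2}$)
$\left(116 + n{\left(-8 \right)}\right)^{2} = \left(116 + \left(-8\right)^{2}\right)^{2} = \left(116 + 64\right)^{2} = 180^{2} = 32400$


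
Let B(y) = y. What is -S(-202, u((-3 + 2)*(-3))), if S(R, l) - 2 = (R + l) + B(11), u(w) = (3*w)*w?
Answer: 162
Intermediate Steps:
u(w) = 3*w²
S(R, l) = 13 + R + l (S(R, l) = 2 + ((R + l) + 11) = 2 + (11 + R + l) = 13 + R + l)
-S(-202, u((-3 + 2)*(-3))) = -(13 - 202 + 3*((-3 + 2)*(-3))²) = -(13 - 202 + 3*(-1*(-3))²) = -(13 - 202 + 3*3²) = -(13 - 202 + 3*9) = -(13 - 202 + 27) = -1*(-162) = 162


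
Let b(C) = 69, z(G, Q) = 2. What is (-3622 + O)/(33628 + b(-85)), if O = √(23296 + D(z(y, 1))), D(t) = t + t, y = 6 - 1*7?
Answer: -3622/33697 + 10*√233/33697 ≈ -0.10296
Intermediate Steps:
y = -1 (y = 6 - 7 = -1)
D(t) = 2*t
O = 10*√233 (O = √(23296 + 2*2) = √(23296 + 4) = √23300 = 10*√233 ≈ 152.64)
(-3622 + O)/(33628 + b(-85)) = (-3622 + 10*√233)/(33628 + 69) = (-3622 + 10*√233)/33697 = (-3622 + 10*√233)*(1/33697) = -3622/33697 + 10*√233/33697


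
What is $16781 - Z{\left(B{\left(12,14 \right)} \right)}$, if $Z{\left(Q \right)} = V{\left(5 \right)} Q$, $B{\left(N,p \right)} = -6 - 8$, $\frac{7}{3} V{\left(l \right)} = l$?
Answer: $16811$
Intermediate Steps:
$V{\left(l \right)} = \frac{3 l}{7}$
$B{\left(N,p \right)} = -14$ ($B{\left(N,p \right)} = -6 - 8 = -14$)
$Z{\left(Q \right)} = \frac{15 Q}{7}$ ($Z{\left(Q \right)} = \frac{3}{7} \cdot 5 Q = \frac{15 Q}{7}$)
$16781 - Z{\left(B{\left(12,14 \right)} \right)} = 16781 - \frac{15}{7} \left(-14\right) = 16781 - -30 = 16781 + 30 = 16811$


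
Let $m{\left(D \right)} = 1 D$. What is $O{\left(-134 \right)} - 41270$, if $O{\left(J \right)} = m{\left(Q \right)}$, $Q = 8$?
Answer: $-41262$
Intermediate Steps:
$m{\left(D \right)} = D$
$O{\left(J \right)} = 8$
$O{\left(-134 \right)} - 41270 = 8 - 41270 = -41262$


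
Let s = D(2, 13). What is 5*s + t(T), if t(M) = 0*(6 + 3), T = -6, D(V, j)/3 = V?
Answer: 30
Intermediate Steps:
D(V, j) = 3*V
s = 6 (s = 3*2 = 6)
t(M) = 0 (t(M) = 0*9 = 0)
5*s + t(T) = 5*6 + 0 = 30 + 0 = 30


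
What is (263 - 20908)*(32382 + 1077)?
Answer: -690761055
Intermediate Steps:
(263 - 20908)*(32382 + 1077) = -20645*33459 = -690761055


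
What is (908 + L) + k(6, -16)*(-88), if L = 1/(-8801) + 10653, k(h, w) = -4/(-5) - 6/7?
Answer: 3562741576/308035 ≈ 11566.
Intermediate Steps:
k(h, w) = -2/35 (k(h, w) = -4*(-⅕) - 6*⅐ = ⅘ - 6/7 = -2/35)
L = 93757052/8801 (L = -1/8801 + 10653 = 93757052/8801 ≈ 10653.)
(908 + L) + k(6, -16)*(-88) = (908 + 93757052/8801) - 2/35*(-88) = 101748360/8801 + 176/35 = 3562741576/308035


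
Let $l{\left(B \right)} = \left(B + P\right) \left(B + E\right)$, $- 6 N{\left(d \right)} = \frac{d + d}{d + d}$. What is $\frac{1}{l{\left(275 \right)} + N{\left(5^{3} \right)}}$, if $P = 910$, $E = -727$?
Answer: $- \frac{6}{3213721} \approx -1.867 \cdot 10^{-6}$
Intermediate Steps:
$N{\left(d \right)} = - \frac{1}{6}$ ($N{\left(d \right)} = - \frac{\left(d + d\right) \frac{1}{d + d}}{6} = - \frac{2 d \frac{1}{2 d}}{6} = \left(- \frac{1}{6}\right) 1 = - \frac{1}{6}$)
$l{\left(B \right)} = \left(-727 + B\right) \left(910 + B\right)$ ($l{\left(B \right)} = \left(B + 910\right) \left(B - 727\right) = \left(910 + B\right) \left(-727 + B\right) = \left(-727 + B\right) \left(910 + B\right)$)
$\frac{1}{l{\left(275 \right)} + N{\left(5^{3} \right)}} = \frac{1}{\left(-661570 + 275^{2} + 183 \cdot 275\right) - \frac{1}{6}} = \frac{1}{\left(-661570 + 75625 + 50325\right) - \frac{1}{6}} = \frac{1}{-535620 - \frac{1}{6}} = \frac{1}{- \frac{3213721}{6}} = - \frac{6}{3213721}$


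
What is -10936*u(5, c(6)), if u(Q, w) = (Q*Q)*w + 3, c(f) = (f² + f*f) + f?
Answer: -21358008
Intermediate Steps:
c(f) = f + 2*f² (c(f) = (f² + f²) + f = 2*f² + f = f + 2*f²)
u(Q, w) = 3 + w*Q² (u(Q, w) = Q²*w + 3 = w*Q² + 3 = 3 + w*Q²)
-10936*u(5, c(6)) = -10936*(3 + (6*(1 + 2*6))*5²) = -10936*(3 + (6*(1 + 12))*25) = -10936*(3 + (6*13)*25) = -10936*(3 + 78*25) = -10936*(3 + 1950) = -10936*1953 = -1*21358008 = -21358008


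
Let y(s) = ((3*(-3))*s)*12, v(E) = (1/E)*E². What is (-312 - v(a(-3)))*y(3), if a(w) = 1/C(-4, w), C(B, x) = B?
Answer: 101007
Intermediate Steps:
a(w) = -¼ (a(w) = 1/(-4) = -¼)
v(E) = E (v(E) = E²/E = E)
y(s) = -108*s (y(s) = -9*s*12 = -108*s)
(-312 - v(a(-3)))*y(3) = (-312 - 1*(-¼))*(-108*3) = (-312 + ¼)*(-324) = -1247/4*(-324) = 101007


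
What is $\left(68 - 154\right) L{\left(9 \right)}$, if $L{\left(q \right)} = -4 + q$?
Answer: $-430$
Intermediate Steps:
$\left(68 - 154\right) L{\left(9 \right)} = \left(68 - 154\right) \left(-4 + 9\right) = \left(-86\right) 5 = -430$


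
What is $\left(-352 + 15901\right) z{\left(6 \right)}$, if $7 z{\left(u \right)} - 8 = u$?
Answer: $31098$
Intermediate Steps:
$z{\left(u \right)} = \frac{8}{7} + \frac{u}{7}$
$\left(-352 + 15901\right) z{\left(6 \right)} = \left(-352 + 15901\right) \left(\frac{8}{7} + \frac{1}{7} \cdot 6\right) = 15549 \left(\frac{8}{7} + \frac{6}{7}\right) = 15549 \cdot 2 = 31098$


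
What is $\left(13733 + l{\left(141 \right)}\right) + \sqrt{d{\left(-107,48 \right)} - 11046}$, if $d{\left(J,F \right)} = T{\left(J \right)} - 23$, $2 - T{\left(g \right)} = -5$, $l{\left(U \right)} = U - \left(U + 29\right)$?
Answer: $13704 + i \sqrt{11062} \approx 13704.0 + 105.18 i$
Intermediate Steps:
$l{\left(U \right)} = -29$ ($l{\left(U \right)} = U - \left(29 + U\right) = -29$)
$T{\left(g \right)} = 7$ ($T{\left(g \right)} = 2 - -5 = 2 + 5 = 7$)
$d{\left(J,F \right)} = -16$ ($d{\left(J,F \right)} = 7 - 23 = -16$)
$\left(13733 + l{\left(141 \right)}\right) + \sqrt{d{\left(-107,48 \right)} - 11046} = \left(13733 - 29\right) + \sqrt{-16 - 11046} = 13704 + \sqrt{-11062} = 13704 + i \sqrt{11062}$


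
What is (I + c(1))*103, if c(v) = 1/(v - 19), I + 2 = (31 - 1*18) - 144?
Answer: -246685/18 ≈ -13705.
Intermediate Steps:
I = -133 (I = -2 + ((31 - 1*18) - 144) = -2 + ((31 - 18) - 144) = -2 + (13 - 144) = -2 - 131 = -133)
c(v) = 1/(-19 + v)
(I + c(1))*103 = (-133 + 1/(-19 + 1))*103 = (-133 + 1/(-18))*103 = (-133 - 1/18)*103 = -2395/18*103 = -246685/18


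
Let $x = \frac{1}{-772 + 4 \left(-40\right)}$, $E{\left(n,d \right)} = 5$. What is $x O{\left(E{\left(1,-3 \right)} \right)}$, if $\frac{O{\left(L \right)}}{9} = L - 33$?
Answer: $\frac{63}{233} \approx 0.27039$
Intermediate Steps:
$O{\left(L \right)} = -297 + 9 L$ ($O{\left(L \right)} = 9 \left(L - 33\right) = 9 \left(-33 + L\right) = -297 + 9 L$)
$x = - \frac{1}{932}$ ($x = \frac{1}{-772 - 160} = \frac{1}{-932} = - \frac{1}{932} \approx -0.001073$)
$x O{\left(E{\left(1,-3 \right)} \right)} = - \frac{-297 + 9 \cdot 5}{932} = - \frac{-297 + 45}{932} = \left(- \frac{1}{932}\right) \left(-252\right) = \frac{63}{233}$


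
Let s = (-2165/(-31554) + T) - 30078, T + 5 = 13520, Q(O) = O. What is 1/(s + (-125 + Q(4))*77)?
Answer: -31554/816615355 ≈ -3.8640e-5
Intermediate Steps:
T = 13515 (T = -5 + 13520 = 13515)
s = -522626737/31554 (s = (-2165/(-31554) + 13515) - 30078 = (-2165*(-1/31554) + 13515) - 30078 = (2165/31554 + 13515) - 30078 = 426454475/31554 - 30078 = -522626737/31554 ≈ -16563.)
1/(s + (-125 + Q(4))*77) = 1/(-522626737/31554 + (-125 + 4)*77) = 1/(-522626737/31554 - 121*77) = 1/(-522626737/31554 - 9317) = 1/(-816615355/31554) = -31554/816615355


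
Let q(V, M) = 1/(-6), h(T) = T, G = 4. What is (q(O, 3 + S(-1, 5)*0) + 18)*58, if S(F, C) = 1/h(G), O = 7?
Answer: 3103/3 ≈ 1034.3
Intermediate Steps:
S(F, C) = 1/4
q(V, M) = -1/6
(q(O, 3 + S(-1, 5)*0) + 18)*58 = (-1/6 + 18)*58 = (107/6)*58 = 3103/3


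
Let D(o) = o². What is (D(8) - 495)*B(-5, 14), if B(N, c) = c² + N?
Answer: -82321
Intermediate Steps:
B(N, c) = N + c²
(D(8) - 495)*B(-5, 14) = (8² - 495)*(-5 + 14²) = (64 - 495)*(-5 + 196) = -431*191 = -82321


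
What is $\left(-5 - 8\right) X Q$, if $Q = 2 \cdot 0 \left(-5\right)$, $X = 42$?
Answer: $0$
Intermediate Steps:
$Q = 0$ ($Q = 0 \left(-5\right) = 0$)
$\left(-5 - 8\right) X Q = \left(-5 - 8\right) 42 \cdot 0 = \left(-13\right) 42 \cdot 0 = \left(-546\right) 0 = 0$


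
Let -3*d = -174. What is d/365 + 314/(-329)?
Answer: -95528/120085 ≈ -0.79550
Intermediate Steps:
d = 58 (d = -⅓*(-174) = 58)
d/365 + 314/(-329) = 58/365 + 314/(-329) = 58*(1/365) + 314*(-1/329) = 58/365 - 314/329 = -95528/120085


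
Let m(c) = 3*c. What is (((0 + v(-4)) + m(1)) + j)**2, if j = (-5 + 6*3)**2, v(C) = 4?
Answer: 30976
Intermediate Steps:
j = 169 (j = (-5 + 18)**2 = 13**2 = 169)
(((0 + v(-4)) + m(1)) + j)**2 = (((0 + 4) + 3*1) + 169)**2 = ((4 + 3) + 169)**2 = (7 + 169)**2 = 176**2 = 30976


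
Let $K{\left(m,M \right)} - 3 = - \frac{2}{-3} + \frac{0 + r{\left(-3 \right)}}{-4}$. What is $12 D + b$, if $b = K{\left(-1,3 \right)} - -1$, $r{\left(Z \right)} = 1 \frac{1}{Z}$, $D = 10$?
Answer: $\frac{499}{4} \approx 124.75$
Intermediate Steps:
$r{\left(Z \right)} = \frac{1}{Z}$
$K{\left(m,M \right)} = \frac{15}{4}$ ($K{\left(m,M \right)} = 3 + \left(- \frac{2}{-3} + \frac{0 + \frac{1}{-3}}{-4}\right) = 3 + \left(\left(-2\right) \left(- \frac{1}{3}\right) + \left(0 - \frac{1}{3}\right) \left(- \frac{1}{4}\right)\right) = 3 + \left(\frac{2}{3} - - \frac{1}{12}\right) = 3 + \left(\frac{2}{3} + \frac{1}{12}\right) = 3 + \frac{3}{4} = \frac{15}{4}$)
$b = \frac{19}{4}$ ($b = \frac{15}{4} - -1 = \frac{15}{4} + 1 = \frac{19}{4} \approx 4.75$)
$12 D + b = 12 \cdot 10 + \frac{19}{4} = 120 + \frac{19}{4} = \frac{499}{4}$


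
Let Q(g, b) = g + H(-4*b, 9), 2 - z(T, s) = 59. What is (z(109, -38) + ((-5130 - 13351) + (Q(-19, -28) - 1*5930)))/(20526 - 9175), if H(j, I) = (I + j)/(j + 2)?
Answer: -2791397/1294014 ≈ -2.1572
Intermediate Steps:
z(T, s) = -57 (z(T, s) = 2 - 1*59 = 2 - 59 = -57)
H(j, I) = (I + j)/(2 + j)
Q(g, b) = g + (9 - 4*b)/(2 - 4*b)
(z(109, -38) + ((-5130 - 13351) + (Q(-19, -28) - 1*5930)))/(20526 - 9175) = (-57 + ((-5130 - 13351) + ((-9 + 4*(-28) + 2*(-19)*(-1 + 2*(-28)))/(2*(-1 + 2*(-28))) - 1*5930)))/(20526 - 9175) = (-57 + (-18481 + ((-9 - 112 + 2*(-19)*(-1 - 56))/(2*(-1 - 56)) - 5930)))/11351 = (-57 + (-18481 + ((1/2)*(-9 - 112 + 2*(-19)*(-57))/(-57) - 5930)))*(1/11351) = (-57 + (-18481 + ((1/2)*(-1/57)*(-9 - 112 + 2166) - 5930)))*(1/11351) = (-57 + (-18481 + ((1/2)*(-1/57)*2045 - 5930)))*(1/11351) = (-57 + (-18481 + (-2045/114 - 5930)))*(1/11351) = (-57 + (-18481 - 678065/114))*(1/11351) = (-57 - 2784899/114)*(1/11351) = -2791397/114*1/11351 = -2791397/1294014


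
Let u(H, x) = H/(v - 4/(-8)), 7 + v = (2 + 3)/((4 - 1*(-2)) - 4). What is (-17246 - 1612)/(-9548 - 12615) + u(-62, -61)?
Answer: 724769/44326 ≈ 16.351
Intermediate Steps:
v = -9/2 (v = -7 + (2 + 3)/((4 - 1*(-2)) - 4) = -7 + 5/((4 + 2) - 4) = -7 + 5/(6 - 4) = -7 + 5/2 = -9/2 ≈ -4.5000)
u(H, x) = -H/4 (u(H, x) = H/(-9/2 - 4/(-8)) = H/(-9/2 - 4*(-⅛)) = H/(-9/2 + ½) = H/(-4) = H*(-¼) = -H/4)
(-17246 - 1612)/(-9548 - 12615) + u(-62, -61) = (-17246 - 1612)/(-9548 - 12615) - ¼*(-62) = -18858/(-22163) + 31/2 = -18858*(-1/22163) + 31/2 = 18858/22163 + 31/2 = 724769/44326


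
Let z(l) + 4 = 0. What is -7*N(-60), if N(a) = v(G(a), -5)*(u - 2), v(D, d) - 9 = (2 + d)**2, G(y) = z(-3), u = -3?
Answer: 630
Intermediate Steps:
z(l) = -4 (z(l) = -4 + 0 = -4)
G(y) = -4
v(D, d) = 9 + (2 + d)**2
N(a) = -90 (N(a) = (9 + (2 - 5)**2)*(-3 - 2) = (9 + (-3)**2)*(-5) = (9 + 9)*(-5) = 18*(-5) = -90)
-7*N(-60) = -7*(-90) = 630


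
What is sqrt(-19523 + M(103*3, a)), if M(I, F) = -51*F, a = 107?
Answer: 2*I*sqrt(6245) ≈ 158.05*I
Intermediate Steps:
sqrt(-19523 + M(103*3, a)) = sqrt(-19523 - 51*107) = sqrt(-19523 - 5457) = sqrt(-24980) = 2*I*sqrt(6245)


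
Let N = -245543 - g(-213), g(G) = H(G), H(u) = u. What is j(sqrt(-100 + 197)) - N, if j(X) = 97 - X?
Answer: 245427 - sqrt(97) ≈ 2.4542e+5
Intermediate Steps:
g(G) = G
N = -245330 (N = -245543 - 1*(-213) = -245543 + 213 = -245330)
j(sqrt(-100 + 197)) - N = (97 - sqrt(-100 + 197)) - 1*(-245330) = (97 - sqrt(97)) + 245330 = 245427 - sqrt(97)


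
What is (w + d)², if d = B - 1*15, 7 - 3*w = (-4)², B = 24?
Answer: 36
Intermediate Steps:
w = -3 (w = 7/3 - ⅓*(-4)² = 7/3 - ⅓*16 = 7/3 - 16/3 = -3)
d = 9 (d = 24 - 1*15 = 24 - 15 = 9)
(w + d)² = (-3 + 9)² = 6² = 36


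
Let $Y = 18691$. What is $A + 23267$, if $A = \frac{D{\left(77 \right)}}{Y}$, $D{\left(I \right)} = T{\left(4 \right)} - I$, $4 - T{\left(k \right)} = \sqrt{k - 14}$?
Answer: $\frac{434883424}{18691} - \frac{i \sqrt{10}}{18691} \approx 23267.0 - 0.00016919 i$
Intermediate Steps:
$T{\left(k \right)} = 4 - \sqrt{-14 + k}$ ($T{\left(k \right)} = 4 - \sqrt{k - 14} = 4 - \sqrt{-14 + k}$)
$D{\left(I \right)} = 4 - I - i \sqrt{10}$ ($D{\left(I \right)} = \left(4 - \sqrt{-14 + 4}\right) - I = \left(4 - \sqrt{-10}\right) - I = \left(4 - i \sqrt{10}\right) - I = 4 - I - i \sqrt{10}$)
$A = - \frac{73}{18691} - \frac{i \sqrt{10}}{18691}$ ($A = \frac{4 - 77 - i \sqrt{10}}{18691} = \left(4 - 77 - i \sqrt{10}\right) \frac{1}{18691} = \left(-73 - i \sqrt{10}\right) \frac{1}{18691} = - \frac{73}{18691} - \frac{i \sqrt{10}}{18691} \approx -0.0039056 - 0.00016919 i$)
$A + 23267 = \left(- \frac{73}{18691} - \frac{i \sqrt{10}}{18691}\right) + 23267 = \frac{434883424}{18691} - \frac{i \sqrt{10}}{18691}$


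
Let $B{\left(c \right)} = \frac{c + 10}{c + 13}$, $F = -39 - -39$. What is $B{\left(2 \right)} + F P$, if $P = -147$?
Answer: $\frac{4}{5} \approx 0.8$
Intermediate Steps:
$F = 0$ ($F = -39 + 39 = 0$)
$B{\left(c \right)} = \frac{10 + c}{13 + c}$
$B{\left(2 \right)} + F P = \frac{10 + 2}{13 + 2} + 0 \left(-147\right) = \frac{1}{15} \cdot 12 + 0 = \frac{4}{5} + 0 = \frac{4}{5}$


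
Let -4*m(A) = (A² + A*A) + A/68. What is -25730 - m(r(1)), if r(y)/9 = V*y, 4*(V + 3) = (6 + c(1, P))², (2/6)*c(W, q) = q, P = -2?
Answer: -6899443/272 ≈ -25366.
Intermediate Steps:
c(W, q) = 3*q
V = -3 (V = -3 + (6 + 3*(-2))²/4 = -3 + (6 - 6)²/4 = -3 + (¼)*0² = -3 + (¼)*0 = -3 + 0 = -3)
r(y) = -27*y (r(y) = 9*(-3*y) = -27*y)
m(A) = -A²/2 - A/272 (m(A) = -((A² + A*A) + A/68)/4 = -((A² + A²) + A*(1/68))/4 = -(2*A² + A/68)/4 = -A²/2 - A/272)
-25730 - m(r(1)) = -25730 - (-1)*(-27*1)*(1 + 136*(-27*1))/272 = -25730 - (-1)*(-27)*(1 + 136*(-27))/272 = -25730 - (-1)*(-27)*(1 - 3672)/272 = -25730 - (-1)*(-27)*(-3671)/272 = -25730 - 1*(-99117/272) = -25730 + 99117/272 = -6899443/272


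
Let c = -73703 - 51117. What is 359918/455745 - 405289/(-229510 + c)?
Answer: 20815878683/10765608390 ≈ 1.9336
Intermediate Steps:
c = -124820
359918/455745 - 405289/(-229510 + c) = 359918/455745 - 405289/(-229510 - 124820) = 359918*(1/455745) - 405289/(-354330) = 359918/455745 - 405289*(-1/354330) = 359918/455745 + 405289/354330 = 20815878683/10765608390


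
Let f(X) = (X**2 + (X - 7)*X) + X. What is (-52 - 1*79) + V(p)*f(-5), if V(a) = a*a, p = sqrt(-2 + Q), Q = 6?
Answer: 189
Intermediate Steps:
f(X) = X + X**2 + X*(-7 + X) (f(X) = (X**2 + (-7 + X)*X) + X = (X**2 + X*(-7 + X)) + X = X + X**2 + X*(-7 + X))
p = 2 (p = sqrt(-2 + 6) = sqrt(4) = 2)
V(a) = a**2
(-52 - 1*79) + V(p)*f(-5) = (-52 - 1*79) + 2**2*(2*(-5)*(-3 - 5)) = (-52 - 79) + 4*(2*(-5)*(-8)) = -131 + 4*80 = -131 + 320 = 189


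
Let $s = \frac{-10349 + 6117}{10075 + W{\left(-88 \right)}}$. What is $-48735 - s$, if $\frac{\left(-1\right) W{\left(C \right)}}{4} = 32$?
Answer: $- \frac{484762813}{9947} \approx -48735.0$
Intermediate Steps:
$W{\left(C \right)} = -128$ ($W{\left(C \right)} = \left(-4\right) 32 = -128$)
$s = - \frac{4232}{9947}$ ($s = \frac{-10349 + 6117}{10075 - 128} = - \frac{4232}{9947} \approx -0.42546$)
$-48735 - s = -48735 - - \frac{4232}{9947} = -48735 + \frac{4232}{9947} = - \frac{484762813}{9947}$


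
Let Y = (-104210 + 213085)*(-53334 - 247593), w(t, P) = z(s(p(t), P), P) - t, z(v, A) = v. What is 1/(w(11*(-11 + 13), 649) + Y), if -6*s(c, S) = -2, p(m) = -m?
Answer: -3/98290281440 ≈ -3.0522e-11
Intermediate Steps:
s(c, S) = ⅓ (s(c, S) = -⅙*(-2) = ⅓)
w(t, P) = ⅓ - t
Y = -32763427125 (Y = 108875*(-300927) = -32763427125)
1/(w(11*(-11 + 13), 649) + Y) = 1/((⅓ - 11*(-11 + 13)) - 32763427125) = 1/((⅓ - 11*2) - 32763427125) = 1/((⅓ - 1*22) - 32763427125) = 1/((⅓ - 22) - 32763427125) = 1/(-65/3 - 32763427125) = 1/(-98290281440/3) = -3/98290281440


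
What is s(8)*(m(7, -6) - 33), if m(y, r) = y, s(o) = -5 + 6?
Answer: -26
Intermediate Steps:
s(o) = 1
s(8)*(m(7, -6) - 33) = 1*(7 - 33) = 1*(-26) = -26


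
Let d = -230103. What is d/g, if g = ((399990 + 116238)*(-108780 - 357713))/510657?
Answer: 39167902557/80272249468 ≈ 0.48794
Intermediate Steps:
g = -80272249468/170219 (g = (516228*(-466493))*(1/510657) = -240816748404*1/510657 = -80272249468/170219 ≈ -4.7158e+5)
d/g = -230103/(-80272249468/170219) = -230103*(-170219/80272249468) = 39167902557/80272249468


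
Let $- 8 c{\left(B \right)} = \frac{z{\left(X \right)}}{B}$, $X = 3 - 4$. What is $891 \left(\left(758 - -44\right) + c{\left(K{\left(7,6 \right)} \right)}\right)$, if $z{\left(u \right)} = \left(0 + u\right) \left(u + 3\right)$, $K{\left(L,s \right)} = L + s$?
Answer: $\frac{37159155}{52} \approx 7.146 \cdot 10^{5}$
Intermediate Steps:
$X = -1$ ($X = 3 - 4 = -1$)
$z{\left(u \right)} = u \left(3 + u\right)$
$c{\left(B \right)} = \frac{1}{4 B}$ ($c{\left(B \right)} = - \frac{- (3 - 1) \frac{1}{B}}{8} = - \frac{\left(-1\right) 2 \frac{1}{B}}{8} = - \frac{\left(-2\right) \frac{1}{B}}{8} = \frac{1}{4 B}$)
$891 \left(\left(758 - -44\right) + c{\left(K{\left(7,6 \right)} \right)}\right) = 891 \left(\left(758 - -44\right) + \frac{1}{4 \left(7 + 6\right)}\right) = 891 \left(\left(758 + 44\right) + \frac{1}{4 \cdot 13}\right) = 891 \left(802 + \frac{1}{4} \cdot \frac{1}{13}\right) = 891 \left(802 + \frac{1}{52}\right) = 891 \cdot \frac{41705}{52} = \frac{37159155}{52}$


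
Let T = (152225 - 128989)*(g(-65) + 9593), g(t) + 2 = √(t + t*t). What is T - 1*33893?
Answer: 222822583 + 185888*√65 ≈ 2.2432e+8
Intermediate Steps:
g(t) = -2 + √(t + t²) (g(t) = -2 + √(t + t*t) = -2 + √(t + t²))
T = 222856476 + 185888*√65 (T = (152225 - 128989)*((-2 + √(-65*(1 - 65))) + 9593) = 23236*((-2 + √(-65*(-64))) + 9593) = 23236*((-2 + √4160) + 9593) = 23236*((-2 + 8*√65) + 9593) = 23236*(9591 + 8*√65) = 222856476 + 185888*√65 ≈ 2.2436e+8)
T - 1*33893 = (222856476 + 185888*√65) - 1*33893 = (222856476 + 185888*√65) - 33893 = 222822583 + 185888*√65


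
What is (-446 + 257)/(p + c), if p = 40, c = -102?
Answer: 189/62 ≈ 3.0484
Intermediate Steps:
(-446 + 257)/(p + c) = (-446 + 257)/(40 - 102) = -189/(-62) = -189*(-1/62) = 189/62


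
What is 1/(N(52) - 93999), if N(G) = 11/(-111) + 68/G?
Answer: -1443/135638813 ≈ -1.0639e-5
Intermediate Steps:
N(G) = -11/111 + 68/G (N(G) = 11*(-1/111) + 68/G = -11/111 + 68/G)
1/(N(52) - 93999) = 1/((-11/111 + 68/52) - 93999) = 1/((-11/111 + 68*(1/52)) - 93999) = 1/((-11/111 + 17/13) - 93999) = 1/(1744/1443 - 93999) = 1/(-135638813/1443) = -1443/135638813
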